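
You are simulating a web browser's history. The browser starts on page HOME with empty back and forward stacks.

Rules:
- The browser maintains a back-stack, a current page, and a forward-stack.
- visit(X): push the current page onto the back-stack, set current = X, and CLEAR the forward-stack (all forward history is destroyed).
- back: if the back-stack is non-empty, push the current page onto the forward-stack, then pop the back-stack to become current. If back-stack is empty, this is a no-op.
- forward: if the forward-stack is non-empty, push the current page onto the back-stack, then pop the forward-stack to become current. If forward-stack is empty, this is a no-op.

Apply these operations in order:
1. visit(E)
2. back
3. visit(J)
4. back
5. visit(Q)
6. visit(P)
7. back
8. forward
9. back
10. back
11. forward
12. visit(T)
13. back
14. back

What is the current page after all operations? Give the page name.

Answer: HOME

Derivation:
After 1 (visit(E)): cur=E back=1 fwd=0
After 2 (back): cur=HOME back=0 fwd=1
After 3 (visit(J)): cur=J back=1 fwd=0
After 4 (back): cur=HOME back=0 fwd=1
After 5 (visit(Q)): cur=Q back=1 fwd=0
After 6 (visit(P)): cur=P back=2 fwd=0
After 7 (back): cur=Q back=1 fwd=1
After 8 (forward): cur=P back=2 fwd=0
After 9 (back): cur=Q back=1 fwd=1
After 10 (back): cur=HOME back=0 fwd=2
After 11 (forward): cur=Q back=1 fwd=1
After 12 (visit(T)): cur=T back=2 fwd=0
After 13 (back): cur=Q back=1 fwd=1
After 14 (back): cur=HOME back=0 fwd=2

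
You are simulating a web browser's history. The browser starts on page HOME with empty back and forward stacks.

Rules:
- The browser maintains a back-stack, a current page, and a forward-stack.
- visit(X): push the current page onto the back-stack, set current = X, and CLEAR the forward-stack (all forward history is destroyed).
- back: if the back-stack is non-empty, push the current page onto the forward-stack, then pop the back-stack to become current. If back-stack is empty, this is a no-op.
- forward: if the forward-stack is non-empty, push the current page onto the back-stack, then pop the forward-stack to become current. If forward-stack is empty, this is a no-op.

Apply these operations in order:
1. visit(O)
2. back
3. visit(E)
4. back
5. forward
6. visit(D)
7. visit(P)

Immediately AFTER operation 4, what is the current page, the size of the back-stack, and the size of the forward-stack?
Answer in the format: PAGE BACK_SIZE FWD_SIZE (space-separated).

After 1 (visit(O)): cur=O back=1 fwd=0
After 2 (back): cur=HOME back=0 fwd=1
After 3 (visit(E)): cur=E back=1 fwd=0
After 4 (back): cur=HOME back=0 fwd=1

HOME 0 1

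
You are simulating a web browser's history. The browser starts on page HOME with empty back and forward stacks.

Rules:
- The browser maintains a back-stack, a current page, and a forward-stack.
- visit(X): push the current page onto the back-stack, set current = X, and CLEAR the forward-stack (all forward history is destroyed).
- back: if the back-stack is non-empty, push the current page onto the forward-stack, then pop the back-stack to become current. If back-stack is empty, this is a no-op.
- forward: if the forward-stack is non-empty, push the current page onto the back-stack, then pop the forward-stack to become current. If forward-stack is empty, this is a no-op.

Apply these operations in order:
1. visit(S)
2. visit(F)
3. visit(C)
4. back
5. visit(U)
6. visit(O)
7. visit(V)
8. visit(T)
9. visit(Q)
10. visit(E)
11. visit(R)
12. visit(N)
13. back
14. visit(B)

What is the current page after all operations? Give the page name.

Answer: B

Derivation:
After 1 (visit(S)): cur=S back=1 fwd=0
After 2 (visit(F)): cur=F back=2 fwd=0
After 3 (visit(C)): cur=C back=3 fwd=0
After 4 (back): cur=F back=2 fwd=1
After 5 (visit(U)): cur=U back=3 fwd=0
After 6 (visit(O)): cur=O back=4 fwd=0
After 7 (visit(V)): cur=V back=5 fwd=0
After 8 (visit(T)): cur=T back=6 fwd=0
After 9 (visit(Q)): cur=Q back=7 fwd=0
After 10 (visit(E)): cur=E back=8 fwd=0
After 11 (visit(R)): cur=R back=9 fwd=0
After 12 (visit(N)): cur=N back=10 fwd=0
After 13 (back): cur=R back=9 fwd=1
After 14 (visit(B)): cur=B back=10 fwd=0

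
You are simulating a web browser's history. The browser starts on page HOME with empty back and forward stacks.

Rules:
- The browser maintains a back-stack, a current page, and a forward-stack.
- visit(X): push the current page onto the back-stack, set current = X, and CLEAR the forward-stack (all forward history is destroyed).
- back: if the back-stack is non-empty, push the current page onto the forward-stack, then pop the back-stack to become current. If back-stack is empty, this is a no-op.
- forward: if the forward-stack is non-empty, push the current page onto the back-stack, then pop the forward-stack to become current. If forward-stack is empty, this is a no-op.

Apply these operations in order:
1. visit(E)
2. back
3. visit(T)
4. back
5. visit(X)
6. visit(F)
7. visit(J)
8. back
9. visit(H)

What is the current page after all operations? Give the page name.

After 1 (visit(E)): cur=E back=1 fwd=0
After 2 (back): cur=HOME back=0 fwd=1
After 3 (visit(T)): cur=T back=1 fwd=0
After 4 (back): cur=HOME back=0 fwd=1
After 5 (visit(X)): cur=X back=1 fwd=0
After 6 (visit(F)): cur=F back=2 fwd=0
After 7 (visit(J)): cur=J back=3 fwd=0
After 8 (back): cur=F back=2 fwd=1
After 9 (visit(H)): cur=H back=3 fwd=0

Answer: H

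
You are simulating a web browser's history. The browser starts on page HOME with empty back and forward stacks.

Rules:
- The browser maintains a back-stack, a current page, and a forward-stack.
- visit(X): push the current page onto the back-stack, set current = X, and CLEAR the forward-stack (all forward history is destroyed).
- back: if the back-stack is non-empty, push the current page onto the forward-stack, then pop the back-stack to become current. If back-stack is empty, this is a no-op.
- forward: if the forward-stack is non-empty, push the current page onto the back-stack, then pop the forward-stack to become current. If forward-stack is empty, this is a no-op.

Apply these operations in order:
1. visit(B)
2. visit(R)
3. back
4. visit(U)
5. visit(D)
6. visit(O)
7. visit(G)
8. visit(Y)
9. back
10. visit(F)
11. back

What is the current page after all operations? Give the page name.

Answer: G

Derivation:
After 1 (visit(B)): cur=B back=1 fwd=0
After 2 (visit(R)): cur=R back=2 fwd=0
After 3 (back): cur=B back=1 fwd=1
After 4 (visit(U)): cur=U back=2 fwd=0
After 5 (visit(D)): cur=D back=3 fwd=0
After 6 (visit(O)): cur=O back=4 fwd=0
After 7 (visit(G)): cur=G back=5 fwd=0
After 8 (visit(Y)): cur=Y back=6 fwd=0
After 9 (back): cur=G back=5 fwd=1
After 10 (visit(F)): cur=F back=6 fwd=0
After 11 (back): cur=G back=5 fwd=1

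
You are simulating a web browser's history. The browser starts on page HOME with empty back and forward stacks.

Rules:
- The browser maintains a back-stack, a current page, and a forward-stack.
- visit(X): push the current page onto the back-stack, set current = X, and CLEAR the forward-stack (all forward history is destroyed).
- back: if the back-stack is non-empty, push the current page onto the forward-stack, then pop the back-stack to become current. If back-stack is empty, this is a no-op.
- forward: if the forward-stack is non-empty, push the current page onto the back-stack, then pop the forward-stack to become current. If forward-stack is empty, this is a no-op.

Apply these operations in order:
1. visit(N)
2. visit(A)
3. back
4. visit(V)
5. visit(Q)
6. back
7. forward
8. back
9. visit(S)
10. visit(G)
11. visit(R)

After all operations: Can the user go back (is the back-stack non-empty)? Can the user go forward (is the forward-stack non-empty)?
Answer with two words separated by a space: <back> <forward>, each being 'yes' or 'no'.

Answer: yes no

Derivation:
After 1 (visit(N)): cur=N back=1 fwd=0
After 2 (visit(A)): cur=A back=2 fwd=0
After 3 (back): cur=N back=1 fwd=1
After 4 (visit(V)): cur=V back=2 fwd=0
After 5 (visit(Q)): cur=Q back=3 fwd=0
After 6 (back): cur=V back=2 fwd=1
After 7 (forward): cur=Q back=3 fwd=0
After 8 (back): cur=V back=2 fwd=1
After 9 (visit(S)): cur=S back=3 fwd=0
After 10 (visit(G)): cur=G back=4 fwd=0
After 11 (visit(R)): cur=R back=5 fwd=0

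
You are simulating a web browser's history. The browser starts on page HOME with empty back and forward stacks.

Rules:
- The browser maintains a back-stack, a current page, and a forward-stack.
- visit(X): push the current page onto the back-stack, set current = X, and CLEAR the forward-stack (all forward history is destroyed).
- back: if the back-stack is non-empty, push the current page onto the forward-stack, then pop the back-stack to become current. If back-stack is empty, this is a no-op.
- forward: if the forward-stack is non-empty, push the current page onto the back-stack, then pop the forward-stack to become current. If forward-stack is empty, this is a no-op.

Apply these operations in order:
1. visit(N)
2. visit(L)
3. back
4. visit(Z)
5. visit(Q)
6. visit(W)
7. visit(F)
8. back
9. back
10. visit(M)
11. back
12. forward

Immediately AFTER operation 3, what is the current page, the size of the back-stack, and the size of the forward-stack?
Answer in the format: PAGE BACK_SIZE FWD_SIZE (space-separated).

After 1 (visit(N)): cur=N back=1 fwd=0
After 2 (visit(L)): cur=L back=2 fwd=0
After 3 (back): cur=N back=1 fwd=1

N 1 1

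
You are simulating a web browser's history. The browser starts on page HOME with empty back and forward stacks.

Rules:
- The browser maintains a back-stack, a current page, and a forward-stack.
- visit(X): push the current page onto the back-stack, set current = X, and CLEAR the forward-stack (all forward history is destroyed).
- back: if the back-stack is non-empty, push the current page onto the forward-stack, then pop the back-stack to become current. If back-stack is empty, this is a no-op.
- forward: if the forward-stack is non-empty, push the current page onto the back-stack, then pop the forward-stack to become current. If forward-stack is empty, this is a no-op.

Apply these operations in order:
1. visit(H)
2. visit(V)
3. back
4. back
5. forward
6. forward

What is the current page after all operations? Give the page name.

After 1 (visit(H)): cur=H back=1 fwd=0
After 2 (visit(V)): cur=V back=2 fwd=0
After 3 (back): cur=H back=1 fwd=1
After 4 (back): cur=HOME back=0 fwd=2
After 5 (forward): cur=H back=1 fwd=1
After 6 (forward): cur=V back=2 fwd=0

Answer: V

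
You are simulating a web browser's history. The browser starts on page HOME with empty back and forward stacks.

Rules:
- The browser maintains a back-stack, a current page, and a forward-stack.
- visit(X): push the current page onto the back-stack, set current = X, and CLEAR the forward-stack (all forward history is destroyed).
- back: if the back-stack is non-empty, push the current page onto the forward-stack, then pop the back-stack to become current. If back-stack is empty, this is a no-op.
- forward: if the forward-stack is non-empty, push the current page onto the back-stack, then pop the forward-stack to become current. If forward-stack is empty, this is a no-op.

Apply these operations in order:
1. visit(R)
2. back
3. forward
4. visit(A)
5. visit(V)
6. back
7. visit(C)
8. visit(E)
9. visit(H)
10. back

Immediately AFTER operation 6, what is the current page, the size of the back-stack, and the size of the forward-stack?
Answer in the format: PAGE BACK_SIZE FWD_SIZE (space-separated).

After 1 (visit(R)): cur=R back=1 fwd=0
After 2 (back): cur=HOME back=0 fwd=1
After 3 (forward): cur=R back=1 fwd=0
After 4 (visit(A)): cur=A back=2 fwd=0
After 5 (visit(V)): cur=V back=3 fwd=0
After 6 (back): cur=A back=2 fwd=1

A 2 1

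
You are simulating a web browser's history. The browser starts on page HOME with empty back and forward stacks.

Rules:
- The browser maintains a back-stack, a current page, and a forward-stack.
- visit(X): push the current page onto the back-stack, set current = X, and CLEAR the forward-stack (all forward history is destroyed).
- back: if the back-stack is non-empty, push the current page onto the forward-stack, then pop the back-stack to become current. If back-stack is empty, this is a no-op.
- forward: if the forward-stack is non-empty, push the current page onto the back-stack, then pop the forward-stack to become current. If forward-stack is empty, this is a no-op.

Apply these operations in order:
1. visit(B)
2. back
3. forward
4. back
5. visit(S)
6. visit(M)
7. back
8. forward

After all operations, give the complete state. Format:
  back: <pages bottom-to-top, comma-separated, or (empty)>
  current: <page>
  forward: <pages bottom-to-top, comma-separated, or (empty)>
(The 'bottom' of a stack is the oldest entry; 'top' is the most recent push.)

Answer: back: HOME,S
current: M
forward: (empty)

Derivation:
After 1 (visit(B)): cur=B back=1 fwd=0
After 2 (back): cur=HOME back=0 fwd=1
After 3 (forward): cur=B back=1 fwd=0
After 4 (back): cur=HOME back=0 fwd=1
After 5 (visit(S)): cur=S back=1 fwd=0
After 6 (visit(M)): cur=M back=2 fwd=0
After 7 (back): cur=S back=1 fwd=1
After 8 (forward): cur=M back=2 fwd=0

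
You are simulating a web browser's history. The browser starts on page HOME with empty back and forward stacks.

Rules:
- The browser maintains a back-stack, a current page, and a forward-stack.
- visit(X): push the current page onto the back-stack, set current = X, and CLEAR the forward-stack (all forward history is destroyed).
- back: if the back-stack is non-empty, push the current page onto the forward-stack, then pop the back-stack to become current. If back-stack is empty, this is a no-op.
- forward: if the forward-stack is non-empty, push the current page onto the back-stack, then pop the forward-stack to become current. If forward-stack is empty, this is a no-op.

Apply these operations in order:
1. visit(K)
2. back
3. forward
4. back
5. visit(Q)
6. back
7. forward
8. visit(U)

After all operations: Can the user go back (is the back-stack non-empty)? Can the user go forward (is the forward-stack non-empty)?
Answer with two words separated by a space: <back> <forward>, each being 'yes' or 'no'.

After 1 (visit(K)): cur=K back=1 fwd=0
After 2 (back): cur=HOME back=0 fwd=1
After 3 (forward): cur=K back=1 fwd=0
After 4 (back): cur=HOME back=0 fwd=1
After 5 (visit(Q)): cur=Q back=1 fwd=0
After 6 (back): cur=HOME back=0 fwd=1
After 7 (forward): cur=Q back=1 fwd=0
After 8 (visit(U)): cur=U back=2 fwd=0

Answer: yes no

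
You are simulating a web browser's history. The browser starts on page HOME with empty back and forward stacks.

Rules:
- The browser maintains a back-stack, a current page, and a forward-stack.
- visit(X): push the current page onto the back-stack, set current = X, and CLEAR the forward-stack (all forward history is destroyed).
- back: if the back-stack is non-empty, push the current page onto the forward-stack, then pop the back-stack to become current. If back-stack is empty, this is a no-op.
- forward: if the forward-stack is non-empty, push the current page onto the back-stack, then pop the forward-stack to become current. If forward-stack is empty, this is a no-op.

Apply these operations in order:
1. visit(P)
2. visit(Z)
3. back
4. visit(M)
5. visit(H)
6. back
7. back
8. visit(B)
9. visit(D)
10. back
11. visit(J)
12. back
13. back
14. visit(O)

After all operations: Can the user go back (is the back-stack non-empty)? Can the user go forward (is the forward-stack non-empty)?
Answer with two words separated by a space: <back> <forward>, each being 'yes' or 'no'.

After 1 (visit(P)): cur=P back=1 fwd=0
After 2 (visit(Z)): cur=Z back=2 fwd=0
After 3 (back): cur=P back=1 fwd=1
After 4 (visit(M)): cur=M back=2 fwd=0
After 5 (visit(H)): cur=H back=3 fwd=0
After 6 (back): cur=M back=2 fwd=1
After 7 (back): cur=P back=1 fwd=2
After 8 (visit(B)): cur=B back=2 fwd=0
After 9 (visit(D)): cur=D back=3 fwd=0
After 10 (back): cur=B back=2 fwd=1
After 11 (visit(J)): cur=J back=3 fwd=0
After 12 (back): cur=B back=2 fwd=1
After 13 (back): cur=P back=1 fwd=2
After 14 (visit(O)): cur=O back=2 fwd=0

Answer: yes no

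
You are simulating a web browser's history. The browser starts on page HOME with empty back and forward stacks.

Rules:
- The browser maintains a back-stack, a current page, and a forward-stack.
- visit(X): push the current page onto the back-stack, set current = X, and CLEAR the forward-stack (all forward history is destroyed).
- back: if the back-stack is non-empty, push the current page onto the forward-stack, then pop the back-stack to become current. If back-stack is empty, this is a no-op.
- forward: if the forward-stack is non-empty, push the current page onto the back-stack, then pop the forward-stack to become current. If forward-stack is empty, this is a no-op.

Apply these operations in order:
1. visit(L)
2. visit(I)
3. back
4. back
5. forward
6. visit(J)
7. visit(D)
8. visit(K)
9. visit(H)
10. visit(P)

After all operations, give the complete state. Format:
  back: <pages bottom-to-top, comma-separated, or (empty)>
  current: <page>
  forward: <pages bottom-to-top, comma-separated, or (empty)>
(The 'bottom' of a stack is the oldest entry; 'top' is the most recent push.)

Answer: back: HOME,L,J,D,K,H
current: P
forward: (empty)

Derivation:
After 1 (visit(L)): cur=L back=1 fwd=0
After 2 (visit(I)): cur=I back=2 fwd=0
After 3 (back): cur=L back=1 fwd=1
After 4 (back): cur=HOME back=0 fwd=2
After 5 (forward): cur=L back=1 fwd=1
After 6 (visit(J)): cur=J back=2 fwd=0
After 7 (visit(D)): cur=D back=3 fwd=0
After 8 (visit(K)): cur=K back=4 fwd=0
After 9 (visit(H)): cur=H back=5 fwd=0
After 10 (visit(P)): cur=P back=6 fwd=0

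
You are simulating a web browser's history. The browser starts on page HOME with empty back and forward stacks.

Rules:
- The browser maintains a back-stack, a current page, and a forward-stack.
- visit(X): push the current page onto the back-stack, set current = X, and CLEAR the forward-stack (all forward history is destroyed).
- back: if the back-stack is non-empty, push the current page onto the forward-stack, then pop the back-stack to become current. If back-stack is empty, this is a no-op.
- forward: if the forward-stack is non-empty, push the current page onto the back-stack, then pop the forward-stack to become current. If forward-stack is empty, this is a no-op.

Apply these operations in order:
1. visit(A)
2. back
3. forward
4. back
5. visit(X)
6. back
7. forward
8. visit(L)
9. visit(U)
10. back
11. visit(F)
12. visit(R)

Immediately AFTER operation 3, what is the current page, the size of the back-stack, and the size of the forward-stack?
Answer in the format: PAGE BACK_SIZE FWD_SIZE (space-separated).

After 1 (visit(A)): cur=A back=1 fwd=0
After 2 (back): cur=HOME back=0 fwd=1
After 3 (forward): cur=A back=1 fwd=0

A 1 0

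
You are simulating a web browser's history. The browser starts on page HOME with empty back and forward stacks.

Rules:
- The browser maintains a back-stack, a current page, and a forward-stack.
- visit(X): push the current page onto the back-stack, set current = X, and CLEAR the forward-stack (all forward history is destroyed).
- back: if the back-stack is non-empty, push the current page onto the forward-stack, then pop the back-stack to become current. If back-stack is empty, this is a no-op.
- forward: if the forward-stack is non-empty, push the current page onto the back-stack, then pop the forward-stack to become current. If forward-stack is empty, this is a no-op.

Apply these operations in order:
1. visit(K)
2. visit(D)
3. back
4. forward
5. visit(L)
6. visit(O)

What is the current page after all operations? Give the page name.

After 1 (visit(K)): cur=K back=1 fwd=0
After 2 (visit(D)): cur=D back=2 fwd=0
After 3 (back): cur=K back=1 fwd=1
After 4 (forward): cur=D back=2 fwd=0
After 5 (visit(L)): cur=L back=3 fwd=0
After 6 (visit(O)): cur=O back=4 fwd=0

Answer: O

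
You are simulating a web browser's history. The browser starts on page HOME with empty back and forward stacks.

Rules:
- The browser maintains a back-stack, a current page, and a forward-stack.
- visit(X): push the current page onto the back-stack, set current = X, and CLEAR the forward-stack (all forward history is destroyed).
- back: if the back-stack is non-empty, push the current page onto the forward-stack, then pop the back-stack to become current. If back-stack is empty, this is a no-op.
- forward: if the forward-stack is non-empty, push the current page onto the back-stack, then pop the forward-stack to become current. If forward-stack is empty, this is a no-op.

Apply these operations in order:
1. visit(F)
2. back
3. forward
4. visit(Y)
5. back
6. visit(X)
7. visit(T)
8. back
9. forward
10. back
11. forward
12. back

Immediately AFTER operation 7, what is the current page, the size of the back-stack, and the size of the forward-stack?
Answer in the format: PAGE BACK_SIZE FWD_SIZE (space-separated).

After 1 (visit(F)): cur=F back=1 fwd=0
After 2 (back): cur=HOME back=0 fwd=1
After 3 (forward): cur=F back=1 fwd=0
After 4 (visit(Y)): cur=Y back=2 fwd=0
After 5 (back): cur=F back=1 fwd=1
After 6 (visit(X)): cur=X back=2 fwd=0
After 7 (visit(T)): cur=T back=3 fwd=0

T 3 0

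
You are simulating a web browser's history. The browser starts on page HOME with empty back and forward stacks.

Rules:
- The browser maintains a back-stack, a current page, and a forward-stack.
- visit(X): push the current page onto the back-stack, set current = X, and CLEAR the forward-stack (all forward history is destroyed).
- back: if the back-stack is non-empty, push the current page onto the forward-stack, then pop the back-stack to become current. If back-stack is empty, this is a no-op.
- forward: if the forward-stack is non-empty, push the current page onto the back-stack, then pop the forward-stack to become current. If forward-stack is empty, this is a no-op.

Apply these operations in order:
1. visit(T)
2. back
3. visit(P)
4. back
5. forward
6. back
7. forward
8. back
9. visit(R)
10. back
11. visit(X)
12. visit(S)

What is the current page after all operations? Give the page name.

After 1 (visit(T)): cur=T back=1 fwd=0
After 2 (back): cur=HOME back=0 fwd=1
After 3 (visit(P)): cur=P back=1 fwd=0
After 4 (back): cur=HOME back=0 fwd=1
After 5 (forward): cur=P back=1 fwd=0
After 6 (back): cur=HOME back=0 fwd=1
After 7 (forward): cur=P back=1 fwd=0
After 8 (back): cur=HOME back=0 fwd=1
After 9 (visit(R)): cur=R back=1 fwd=0
After 10 (back): cur=HOME back=0 fwd=1
After 11 (visit(X)): cur=X back=1 fwd=0
After 12 (visit(S)): cur=S back=2 fwd=0

Answer: S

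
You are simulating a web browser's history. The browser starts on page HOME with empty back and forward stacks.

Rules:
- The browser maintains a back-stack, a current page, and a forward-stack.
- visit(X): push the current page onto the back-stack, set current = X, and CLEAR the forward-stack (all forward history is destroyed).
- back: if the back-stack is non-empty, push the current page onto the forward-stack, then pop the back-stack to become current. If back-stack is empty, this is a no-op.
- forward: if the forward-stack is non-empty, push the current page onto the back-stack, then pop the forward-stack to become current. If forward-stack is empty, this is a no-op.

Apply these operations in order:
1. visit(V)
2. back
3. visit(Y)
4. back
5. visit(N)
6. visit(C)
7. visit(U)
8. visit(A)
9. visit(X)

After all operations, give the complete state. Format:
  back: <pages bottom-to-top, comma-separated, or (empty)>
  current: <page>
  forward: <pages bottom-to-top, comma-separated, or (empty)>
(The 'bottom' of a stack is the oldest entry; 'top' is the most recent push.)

Answer: back: HOME,N,C,U,A
current: X
forward: (empty)

Derivation:
After 1 (visit(V)): cur=V back=1 fwd=0
After 2 (back): cur=HOME back=0 fwd=1
After 3 (visit(Y)): cur=Y back=1 fwd=0
After 4 (back): cur=HOME back=0 fwd=1
After 5 (visit(N)): cur=N back=1 fwd=0
After 6 (visit(C)): cur=C back=2 fwd=0
After 7 (visit(U)): cur=U back=3 fwd=0
After 8 (visit(A)): cur=A back=4 fwd=0
After 9 (visit(X)): cur=X back=5 fwd=0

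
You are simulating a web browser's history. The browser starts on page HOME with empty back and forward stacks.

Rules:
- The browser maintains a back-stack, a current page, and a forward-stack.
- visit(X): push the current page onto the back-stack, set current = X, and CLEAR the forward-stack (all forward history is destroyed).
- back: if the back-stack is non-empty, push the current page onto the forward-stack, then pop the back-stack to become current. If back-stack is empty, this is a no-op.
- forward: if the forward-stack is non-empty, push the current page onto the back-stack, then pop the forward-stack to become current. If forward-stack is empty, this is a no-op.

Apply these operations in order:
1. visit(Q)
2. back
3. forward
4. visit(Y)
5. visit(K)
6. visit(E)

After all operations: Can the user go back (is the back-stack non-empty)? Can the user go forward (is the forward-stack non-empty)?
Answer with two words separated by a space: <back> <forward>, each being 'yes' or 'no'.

After 1 (visit(Q)): cur=Q back=1 fwd=0
After 2 (back): cur=HOME back=0 fwd=1
After 3 (forward): cur=Q back=1 fwd=0
After 4 (visit(Y)): cur=Y back=2 fwd=0
After 5 (visit(K)): cur=K back=3 fwd=0
After 6 (visit(E)): cur=E back=4 fwd=0

Answer: yes no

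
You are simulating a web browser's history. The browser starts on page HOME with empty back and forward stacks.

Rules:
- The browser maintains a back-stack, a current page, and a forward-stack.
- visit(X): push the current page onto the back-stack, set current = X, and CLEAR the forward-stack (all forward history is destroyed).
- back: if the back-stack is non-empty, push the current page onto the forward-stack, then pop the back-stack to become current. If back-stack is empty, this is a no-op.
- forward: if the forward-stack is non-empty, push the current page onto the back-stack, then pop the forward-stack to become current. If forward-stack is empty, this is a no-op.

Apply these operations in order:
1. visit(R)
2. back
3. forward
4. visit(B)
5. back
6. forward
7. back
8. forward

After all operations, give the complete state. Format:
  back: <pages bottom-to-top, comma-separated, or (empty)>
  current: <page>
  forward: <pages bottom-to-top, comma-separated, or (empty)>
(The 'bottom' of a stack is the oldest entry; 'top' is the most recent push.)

Answer: back: HOME,R
current: B
forward: (empty)

Derivation:
After 1 (visit(R)): cur=R back=1 fwd=0
After 2 (back): cur=HOME back=0 fwd=1
After 3 (forward): cur=R back=1 fwd=0
After 4 (visit(B)): cur=B back=2 fwd=0
After 5 (back): cur=R back=1 fwd=1
After 6 (forward): cur=B back=2 fwd=0
After 7 (back): cur=R back=1 fwd=1
After 8 (forward): cur=B back=2 fwd=0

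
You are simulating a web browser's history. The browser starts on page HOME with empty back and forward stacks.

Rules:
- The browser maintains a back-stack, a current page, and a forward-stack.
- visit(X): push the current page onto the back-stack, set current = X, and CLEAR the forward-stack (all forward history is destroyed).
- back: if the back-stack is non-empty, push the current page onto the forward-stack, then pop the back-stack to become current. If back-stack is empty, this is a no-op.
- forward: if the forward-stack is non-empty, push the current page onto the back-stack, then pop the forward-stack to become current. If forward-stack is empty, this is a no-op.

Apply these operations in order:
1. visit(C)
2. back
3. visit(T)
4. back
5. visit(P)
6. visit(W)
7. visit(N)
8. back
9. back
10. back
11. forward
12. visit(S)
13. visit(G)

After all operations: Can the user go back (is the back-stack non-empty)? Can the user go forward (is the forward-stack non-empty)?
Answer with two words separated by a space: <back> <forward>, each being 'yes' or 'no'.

After 1 (visit(C)): cur=C back=1 fwd=0
After 2 (back): cur=HOME back=0 fwd=1
After 3 (visit(T)): cur=T back=1 fwd=0
After 4 (back): cur=HOME back=0 fwd=1
After 5 (visit(P)): cur=P back=1 fwd=0
After 6 (visit(W)): cur=W back=2 fwd=0
After 7 (visit(N)): cur=N back=3 fwd=0
After 8 (back): cur=W back=2 fwd=1
After 9 (back): cur=P back=1 fwd=2
After 10 (back): cur=HOME back=0 fwd=3
After 11 (forward): cur=P back=1 fwd=2
After 12 (visit(S)): cur=S back=2 fwd=0
After 13 (visit(G)): cur=G back=3 fwd=0

Answer: yes no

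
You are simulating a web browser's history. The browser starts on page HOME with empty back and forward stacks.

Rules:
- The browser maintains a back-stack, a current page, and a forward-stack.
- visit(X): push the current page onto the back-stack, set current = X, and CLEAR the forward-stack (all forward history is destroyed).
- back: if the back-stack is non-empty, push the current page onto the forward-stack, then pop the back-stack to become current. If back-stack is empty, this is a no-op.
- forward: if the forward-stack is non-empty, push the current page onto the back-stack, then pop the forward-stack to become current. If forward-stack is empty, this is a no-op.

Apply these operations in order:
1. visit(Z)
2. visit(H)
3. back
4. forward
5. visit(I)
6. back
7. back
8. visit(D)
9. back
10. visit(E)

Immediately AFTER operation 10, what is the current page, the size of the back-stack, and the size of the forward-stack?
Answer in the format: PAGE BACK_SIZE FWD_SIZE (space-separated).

After 1 (visit(Z)): cur=Z back=1 fwd=0
After 2 (visit(H)): cur=H back=2 fwd=0
After 3 (back): cur=Z back=1 fwd=1
After 4 (forward): cur=H back=2 fwd=0
After 5 (visit(I)): cur=I back=3 fwd=0
After 6 (back): cur=H back=2 fwd=1
After 7 (back): cur=Z back=1 fwd=2
After 8 (visit(D)): cur=D back=2 fwd=0
After 9 (back): cur=Z back=1 fwd=1
After 10 (visit(E)): cur=E back=2 fwd=0

E 2 0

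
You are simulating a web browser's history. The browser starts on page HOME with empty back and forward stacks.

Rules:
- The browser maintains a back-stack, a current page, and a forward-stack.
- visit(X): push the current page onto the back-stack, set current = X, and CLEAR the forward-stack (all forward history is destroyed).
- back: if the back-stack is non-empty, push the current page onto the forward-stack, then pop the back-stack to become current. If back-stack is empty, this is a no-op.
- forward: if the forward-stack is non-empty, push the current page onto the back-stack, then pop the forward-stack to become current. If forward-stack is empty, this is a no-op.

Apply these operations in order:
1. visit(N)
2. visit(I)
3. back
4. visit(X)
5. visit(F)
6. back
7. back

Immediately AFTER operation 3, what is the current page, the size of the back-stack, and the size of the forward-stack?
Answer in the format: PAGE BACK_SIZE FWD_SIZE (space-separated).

After 1 (visit(N)): cur=N back=1 fwd=0
After 2 (visit(I)): cur=I back=2 fwd=0
After 3 (back): cur=N back=1 fwd=1

N 1 1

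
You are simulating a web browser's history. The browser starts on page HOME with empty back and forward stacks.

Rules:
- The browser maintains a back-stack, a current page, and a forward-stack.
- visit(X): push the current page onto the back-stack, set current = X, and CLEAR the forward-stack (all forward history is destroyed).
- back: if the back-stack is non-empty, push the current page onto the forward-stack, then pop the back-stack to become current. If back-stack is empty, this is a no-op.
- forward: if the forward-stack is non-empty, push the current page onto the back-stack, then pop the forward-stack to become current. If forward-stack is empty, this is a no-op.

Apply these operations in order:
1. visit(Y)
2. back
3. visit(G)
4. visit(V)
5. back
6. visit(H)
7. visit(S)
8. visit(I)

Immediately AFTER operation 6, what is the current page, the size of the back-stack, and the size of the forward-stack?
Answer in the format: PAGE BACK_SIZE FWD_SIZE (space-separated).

After 1 (visit(Y)): cur=Y back=1 fwd=0
After 2 (back): cur=HOME back=0 fwd=1
After 3 (visit(G)): cur=G back=1 fwd=0
After 4 (visit(V)): cur=V back=2 fwd=0
After 5 (back): cur=G back=1 fwd=1
After 6 (visit(H)): cur=H back=2 fwd=0

H 2 0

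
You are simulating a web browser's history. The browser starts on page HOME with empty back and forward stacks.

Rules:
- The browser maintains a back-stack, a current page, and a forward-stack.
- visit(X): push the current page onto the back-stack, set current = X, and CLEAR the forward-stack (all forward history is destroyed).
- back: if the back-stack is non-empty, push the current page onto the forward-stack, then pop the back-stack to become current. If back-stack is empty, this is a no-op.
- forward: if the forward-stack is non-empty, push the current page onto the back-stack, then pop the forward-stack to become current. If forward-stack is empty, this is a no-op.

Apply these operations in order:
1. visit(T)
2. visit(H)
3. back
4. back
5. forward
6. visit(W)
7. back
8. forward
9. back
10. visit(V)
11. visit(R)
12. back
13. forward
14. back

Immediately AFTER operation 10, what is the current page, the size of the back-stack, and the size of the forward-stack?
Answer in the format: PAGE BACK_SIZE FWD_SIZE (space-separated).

After 1 (visit(T)): cur=T back=1 fwd=0
After 2 (visit(H)): cur=H back=2 fwd=0
After 3 (back): cur=T back=1 fwd=1
After 4 (back): cur=HOME back=0 fwd=2
After 5 (forward): cur=T back=1 fwd=1
After 6 (visit(W)): cur=W back=2 fwd=0
After 7 (back): cur=T back=1 fwd=1
After 8 (forward): cur=W back=2 fwd=0
After 9 (back): cur=T back=1 fwd=1
After 10 (visit(V)): cur=V back=2 fwd=0

V 2 0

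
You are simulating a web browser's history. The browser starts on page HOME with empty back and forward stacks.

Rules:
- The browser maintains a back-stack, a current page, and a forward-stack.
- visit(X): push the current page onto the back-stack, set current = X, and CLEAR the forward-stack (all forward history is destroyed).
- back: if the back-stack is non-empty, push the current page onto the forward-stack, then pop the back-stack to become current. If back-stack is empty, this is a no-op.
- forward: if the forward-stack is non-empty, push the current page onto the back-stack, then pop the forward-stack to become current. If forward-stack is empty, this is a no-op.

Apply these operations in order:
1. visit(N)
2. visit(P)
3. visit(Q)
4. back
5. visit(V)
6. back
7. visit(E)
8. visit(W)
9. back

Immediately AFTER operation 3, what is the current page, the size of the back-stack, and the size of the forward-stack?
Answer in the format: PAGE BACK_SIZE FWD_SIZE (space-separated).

After 1 (visit(N)): cur=N back=1 fwd=0
After 2 (visit(P)): cur=P back=2 fwd=0
After 3 (visit(Q)): cur=Q back=3 fwd=0

Q 3 0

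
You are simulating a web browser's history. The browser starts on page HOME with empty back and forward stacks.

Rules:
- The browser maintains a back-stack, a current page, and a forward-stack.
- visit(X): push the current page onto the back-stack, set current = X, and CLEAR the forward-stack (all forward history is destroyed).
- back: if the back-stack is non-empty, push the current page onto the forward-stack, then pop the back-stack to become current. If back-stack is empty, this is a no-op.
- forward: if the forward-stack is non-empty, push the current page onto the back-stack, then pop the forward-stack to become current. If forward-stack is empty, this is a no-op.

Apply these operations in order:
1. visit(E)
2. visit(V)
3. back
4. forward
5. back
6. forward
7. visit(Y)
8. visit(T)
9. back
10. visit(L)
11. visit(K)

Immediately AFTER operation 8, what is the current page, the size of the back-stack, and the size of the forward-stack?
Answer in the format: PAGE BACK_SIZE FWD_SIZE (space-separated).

After 1 (visit(E)): cur=E back=1 fwd=0
After 2 (visit(V)): cur=V back=2 fwd=0
After 3 (back): cur=E back=1 fwd=1
After 4 (forward): cur=V back=2 fwd=0
After 5 (back): cur=E back=1 fwd=1
After 6 (forward): cur=V back=2 fwd=0
After 7 (visit(Y)): cur=Y back=3 fwd=0
After 8 (visit(T)): cur=T back=4 fwd=0

T 4 0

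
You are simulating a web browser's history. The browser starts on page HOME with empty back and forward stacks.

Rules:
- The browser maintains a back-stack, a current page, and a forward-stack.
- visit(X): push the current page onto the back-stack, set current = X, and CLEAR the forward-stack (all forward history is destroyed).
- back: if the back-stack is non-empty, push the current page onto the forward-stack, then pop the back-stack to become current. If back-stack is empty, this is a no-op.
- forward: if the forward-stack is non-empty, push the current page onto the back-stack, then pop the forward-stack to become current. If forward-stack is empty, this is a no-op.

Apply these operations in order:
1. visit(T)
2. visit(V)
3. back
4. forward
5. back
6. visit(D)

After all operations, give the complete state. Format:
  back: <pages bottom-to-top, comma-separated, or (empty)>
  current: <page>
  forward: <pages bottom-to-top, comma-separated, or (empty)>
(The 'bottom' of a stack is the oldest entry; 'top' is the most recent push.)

After 1 (visit(T)): cur=T back=1 fwd=0
After 2 (visit(V)): cur=V back=2 fwd=0
After 3 (back): cur=T back=1 fwd=1
After 4 (forward): cur=V back=2 fwd=0
After 5 (back): cur=T back=1 fwd=1
After 6 (visit(D)): cur=D back=2 fwd=0

Answer: back: HOME,T
current: D
forward: (empty)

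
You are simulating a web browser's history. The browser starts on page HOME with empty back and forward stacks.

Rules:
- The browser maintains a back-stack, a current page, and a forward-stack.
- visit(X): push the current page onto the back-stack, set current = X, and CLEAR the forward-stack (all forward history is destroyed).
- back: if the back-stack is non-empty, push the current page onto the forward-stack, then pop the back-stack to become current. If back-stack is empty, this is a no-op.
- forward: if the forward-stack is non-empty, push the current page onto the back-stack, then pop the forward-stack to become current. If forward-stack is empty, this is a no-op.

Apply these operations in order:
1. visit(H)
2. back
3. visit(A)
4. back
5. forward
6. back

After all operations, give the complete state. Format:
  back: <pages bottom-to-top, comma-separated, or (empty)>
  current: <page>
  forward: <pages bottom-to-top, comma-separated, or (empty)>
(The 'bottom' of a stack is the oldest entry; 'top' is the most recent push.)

After 1 (visit(H)): cur=H back=1 fwd=0
After 2 (back): cur=HOME back=0 fwd=1
After 3 (visit(A)): cur=A back=1 fwd=0
After 4 (back): cur=HOME back=0 fwd=1
After 5 (forward): cur=A back=1 fwd=0
After 6 (back): cur=HOME back=0 fwd=1

Answer: back: (empty)
current: HOME
forward: A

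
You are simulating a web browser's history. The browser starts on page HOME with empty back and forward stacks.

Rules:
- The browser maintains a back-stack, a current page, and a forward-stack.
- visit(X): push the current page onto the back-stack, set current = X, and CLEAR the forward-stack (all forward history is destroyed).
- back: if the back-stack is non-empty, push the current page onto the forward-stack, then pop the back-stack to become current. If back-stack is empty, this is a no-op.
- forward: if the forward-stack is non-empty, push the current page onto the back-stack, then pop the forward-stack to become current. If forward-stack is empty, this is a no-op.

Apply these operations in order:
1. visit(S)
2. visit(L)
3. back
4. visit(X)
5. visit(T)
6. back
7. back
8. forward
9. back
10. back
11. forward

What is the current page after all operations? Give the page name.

Answer: S

Derivation:
After 1 (visit(S)): cur=S back=1 fwd=0
After 2 (visit(L)): cur=L back=2 fwd=0
After 3 (back): cur=S back=1 fwd=1
After 4 (visit(X)): cur=X back=2 fwd=0
After 5 (visit(T)): cur=T back=3 fwd=0
After 6 (back): cur=X back=2 fwd=1
After 7 (back): cur=S back=1 fwd=2
After 8 (forward): cur=X back=2 fwd=1
After 9 (back): cur=S back=1 fwd=2
After 10 (back): cur=HOME back=0 fwd=3
After 11 (forward): cur=S back=1 fwd=2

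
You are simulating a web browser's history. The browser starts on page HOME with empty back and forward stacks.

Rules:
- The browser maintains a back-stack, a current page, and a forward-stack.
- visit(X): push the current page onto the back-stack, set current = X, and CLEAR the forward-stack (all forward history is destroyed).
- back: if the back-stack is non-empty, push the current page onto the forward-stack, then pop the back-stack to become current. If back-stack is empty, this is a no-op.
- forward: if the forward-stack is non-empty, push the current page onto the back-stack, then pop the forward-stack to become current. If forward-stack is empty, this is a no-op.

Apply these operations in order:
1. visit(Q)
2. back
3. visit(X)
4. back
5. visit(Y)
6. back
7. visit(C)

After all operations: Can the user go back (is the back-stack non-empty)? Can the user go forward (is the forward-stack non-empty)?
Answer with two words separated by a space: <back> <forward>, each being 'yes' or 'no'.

Answer: yes no

Derivation:
After 1 (visit(Q)): cur=Q back=1 fwd=0
After 2 (back): cur=HOME back=0 fwd=1
After 3 (visit(X)): cur=X back=1 fwd=0
After 4 (back): cur=HOME back=0 fwd=1
After 5 (visit(Y)): cur=Y back=1 fwd=0
After 6 (back): cur=HOME back=0 fwd=1
After 7 (visit(C)): cur=C back=1 fwd=0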